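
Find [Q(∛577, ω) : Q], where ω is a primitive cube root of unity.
[Q(∛577, ω) : Q] = 6

[Q(∛577):Q] = 3 (min poly x^3 - 577, irreducible since 577 is not a perfect cube). [Q(ω):Q] = 2 (min poly x^2 + x + 1). Since Q(∛577) ⊂ R and ω ∉ R, we have ω ∉ Q(∛577), so x^2 + x + 1 remains irreducible over Q(∛577) and [Q(∛577, ω) : Q(∛577)] = 2. By the tower law, [Q(∛577, ω) : Q] = 3 · 2 = 6. (In fact Q(∛577, ω) is the splitting field of x^3 - 577 over Q.)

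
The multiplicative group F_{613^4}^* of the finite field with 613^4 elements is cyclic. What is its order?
|F_{613^4}^*| = 141202341360

F_{613^4} has 613^4 = 141202341361 elements; its multiplicative group consists of all nonzero elements, so |F_{613^4}^*| = 141202341361 - 1 = 141202341360. (It is cyclic since any finite subgroup of the multiplicative group of a field is cyclic.)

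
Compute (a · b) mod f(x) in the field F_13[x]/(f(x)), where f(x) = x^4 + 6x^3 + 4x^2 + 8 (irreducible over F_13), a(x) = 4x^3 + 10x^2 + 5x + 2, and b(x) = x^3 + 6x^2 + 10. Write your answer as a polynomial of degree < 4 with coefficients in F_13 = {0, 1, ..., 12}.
a · b ≡ 7x^3 + 7x^2 + 9x + 4 (mod f(x))

Multiply in F_13[x]: a(x)·b(x) = (4x^3 + 10x^2 + 5x + 2)·(x^3 + 6x^2 + 10) = 4x^6 + 8x^5 + 7x^3 + 8x^2 + 11x + 7. This has degree ≥ 4, so divide by f(x) over F_13: 4x^6 + 8x^5 + 7x^3 + 8x^2 + 11x + 7 = (4x^2 + 10x + 2)·(x^4 + 6x^3 + 4x^2 + 8) + (7x^3 + 7x^2 + 9x + 4). Hence a·b ≡ 7x^3 + 7x^2 + 9x + 4 (mod f). (F_13[x]/(f) is a field with 13^4 = 28561 elements since f is irreducible of degree 4.)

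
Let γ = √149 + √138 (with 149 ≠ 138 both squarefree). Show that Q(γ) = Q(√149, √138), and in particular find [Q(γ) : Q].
[Q(γ) : Q] = 4 (equivalently, Q(γ) = Q(√149, √138))

Obviously Q(γ) ⊆ Q(√149, √138), and [Q(√149, √138):Q] = 4 (since 149, 138 are distinct squarefree integers > 1 with 20562 not a perfect square). To show equality we compute the minimal polynomial of γ. From γ = √149 + √138: γ^2 = 149 + 2√(20562) + 138 = 287 + 2√(20562), so γ^2 - 287 = 2√(20562); squaring, (γ^2 - 287)^2 = 4·20562, i.e. γ^4 - 574γ^2 + 82369 - 82248 = 0, i.e. γ^4 - 574γ^2 + 121 = 0. So γ is a root of x^4 - 574x^2 + 121. This polynomial is irreducible over Q: it has no rational root (each ±√149 ± √138 is irrational), and any factorization into two quadratics over Q would force √(20562) ∈ Q (pairing opposite roots) or √149, √138 ∈ Q (other pairings), all impossible. Hence [Q(γ):Q] = 4 = [Q(√149, √138):Q], so Q(γ) = Q(√149, √138).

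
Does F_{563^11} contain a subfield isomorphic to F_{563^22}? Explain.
No: F_{563^22} is not a subfield of F_{563^11}

F_{p^m} embeds in F_{p^n} iff m | n. Here 22 ∤ 11 (since 11 = 0·22 + 11 with remainder 11 ≠ 0), so F_{563^22} is not a subfield of F_{563^11}. Equivalently: if it were, the tower law would give 22 = [F_{563^22}:F_563] dividing [F_{563^11}:F_563] = 11, contradiction.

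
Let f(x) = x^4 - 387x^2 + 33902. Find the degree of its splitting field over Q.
[K : Q] = 4

Solving the quadratic in x^2: x^2 = (387 ± √(387^2 - 4·33902))/2 = (387 ± √14161)/2 = (387 ± 119)/2, giving x^2 = 134 or x^2 = 253. So f(x) = (x^2 - 134)(x^2 - 253) and the roots of f are ±√134, ±√253. Hence the splitting field is K = Q(√134, √253). Since 134 and 253 are distinct squarefree integers > 1, their product 33902 is not a perfect square, so √253 ∉ Q(√134). By the tower law [K:Q] = [Q(√134,√253):Q(√134)] · [Q(√134):Q] = 2 · 2 = 4.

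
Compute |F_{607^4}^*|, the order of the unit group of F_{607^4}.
|F_{607^4}^*| = 135754665600

F_{607^4} has 607^4 = 135754665601 elements; its multiplicative group consists of all nonzero elements, so |F_{607^4}^*| = 135754665601 - 1 = 135754665600. (It is cyclic since any finite subgroup of the multiplicative group of a field is cyclic.)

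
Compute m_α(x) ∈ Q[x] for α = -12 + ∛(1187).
m_α(x) = x^3 + 36x^2 + 432x + 541

Set β = α + 12 = ∛(1187), so β^3 = 1187. Then (α + 12)^3 - 1187 = 0, i.e. α is a root of g(x) = (x + 12)^3 - 1187 = x^3 + 36x^2 + 432x + 541. Since g(x) = h(x + 12) where h(x) = x^3 - 1187, and h is irreducible over Q (because 1187 is not a perfect cube, so h has no rational root, and a monic cubic with no rational root is irreducible), g is also irreducible (irreducibility is preserved under the substitution x → x + 12). Hence m_α(x) = x^3 + 36x^2 + 432x + 541.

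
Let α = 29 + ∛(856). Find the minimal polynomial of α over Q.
m_α(x) = x^3 - 87x^2 + 2523x - 25245

Set β = α - 29 = ∛(856), so β^3 = 856. Then (α - 29)^3 - 856 = 0, i.e. α is a root of g(x) = (x - 29)^3 - 856 = x^3 - 87x^2 + 2523x - 25245. Since g(x) = h(x - 29) where h(x) = x^3 - 856, and h is irreducible over Q (because 856 is not a perfect cube, so h has no rational root, and a monic cubic with no rational root is irreducible), g is also irreducible (irreducibility is preserved under the substitution x → x - 29). Hence m_α(x) = x^3 - 87x^2 + 2523x - 25245.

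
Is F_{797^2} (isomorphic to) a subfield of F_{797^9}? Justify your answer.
No: F_{797^2} is not a subfield of F_{797^9}

F_{p^m} embeds in F_{p^n} iff m | n. Here 2 ∤ 9 (since 9 = 4·2 + 1 with remainder 1 ≠ 0), so F_{797^2} is not a subfield of F_{797^9}. Equivalently: if it were, the tower law would give 2 = [F_{797^2}:F_797] dividing [F_{797^9}:F_797] = 9, contradiction.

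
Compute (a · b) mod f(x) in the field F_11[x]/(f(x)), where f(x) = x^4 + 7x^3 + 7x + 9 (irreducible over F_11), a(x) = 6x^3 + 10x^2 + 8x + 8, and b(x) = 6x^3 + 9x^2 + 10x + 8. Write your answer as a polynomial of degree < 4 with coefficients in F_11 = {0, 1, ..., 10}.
a · b ≡ 8x^3 + 5x^2 + 3x + 5 (mod f(x))

Multiply in F_11[x]: a(x)·b(x) = (6x^3 + 10x^2 + 8x + 8)·(6x^3 + 9x^2 + 10x + 8) = 3x^6 + 4x^5 + 4x^3 + x^2 + x + 9. This has degree ≥ 4, so divide by f(x) over F_11: 3x^6 + 4x^5 + 4x^3 + x^2 + x + 9 = (3x^2 + 5x + 9)·(x^4 + 7x^3 + 7x + 9) + (8x^3 + 5x^2 + 3x + 5). Hence a·b ≡ 8x^3 + 5x^2 + 3x + 5 (mod f). (F_11[x]/(f) is a field with 11^4 = 14641 elements since f is irreducible of degree 4.)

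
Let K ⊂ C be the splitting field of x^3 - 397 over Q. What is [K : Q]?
[K : Q] = 6

The roots of x^3 - 397 are ∛397, ω∛397, ω^2∛397 where ω = e^(2πi/3) is a primitive cube root of unity, so K = Q(∛397, ω). Now [Q(∛397):Q] = 3 (since 397 is not a perfect cube, x^3 - 397 is irreducible) and [Q(ω):Q] = 2. Both 2 and 3 divide [K:Q], and [K:Q] ≤ 3·2 = 6, so [K:Q] = 6. (Equivalently: Q(∛397) ⊂ R but ω ∉ R, so [K : Q(∛397)] = 2.)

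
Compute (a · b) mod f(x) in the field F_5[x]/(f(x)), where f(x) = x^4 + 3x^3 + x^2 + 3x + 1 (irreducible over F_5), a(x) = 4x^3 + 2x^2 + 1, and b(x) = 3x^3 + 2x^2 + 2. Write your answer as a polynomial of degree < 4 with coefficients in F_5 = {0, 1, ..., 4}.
a · b ≡ 3x^3 + 2x^2 + 3x + 4 (mod f(x))

Multiply in F_5[x]: a(x)·b(x) = (4x^3 + 2x^2 + 1)·(3x^3 + 2x^2 + 2) = 2x^6 + 4x^5 + 4x^4 + x^3 + x^2 + 2. This has degree ≥ 4, so divide by f(x) over F_5: 2x^6 + 4x^5 + 4x^4 + x^3 + x^2 + 2 = (2x^2 + 3x + 3)·(x^4 + 3x^3 + x^2 + 3x + 1) + (3x^3 + 2x^2 + 3x + 4). Hence a·b ≡ 3x^3 + 2x^2 + 3x + 4 (mod f). (F_5[x]/(f) is a field with 5^4 = 625 elements since f is irreducible of degree 4.)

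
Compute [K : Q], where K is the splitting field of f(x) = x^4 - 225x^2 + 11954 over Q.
[K : Q] = 4

Solving the quadratic in x^2: x^2 = (225 ± √(225^2 - 4·11954))/2 = (225 ± √2809)/2 = (225 ± 53)/2, giving x^2 = 86 or x^2 = 139. So f(x) = (x^2 - 86)(x^2 - 139) and the roots of f are ±√86, ±√139. Hence the splitting field is K = Q(√86, √139). Since 86 and 139 are distinct squarefree integers > 1, their product 11954 is not a perfect square, so √139 ∉ Q(√86). By the tower law [K:Q] = [Q(√86,√139):Q(√86)] · [Q(√86):Q] = 2 · 2 = 4.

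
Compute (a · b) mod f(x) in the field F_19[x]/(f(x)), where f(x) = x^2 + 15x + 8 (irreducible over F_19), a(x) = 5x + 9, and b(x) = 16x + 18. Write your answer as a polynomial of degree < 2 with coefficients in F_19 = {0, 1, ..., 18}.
a · b ≡ 3x + 16 (mod f(x))

Multiply in F_19[x]: a(x)·b(x) = (5x + 9)·(16x + 18) = 4x^2 + 6x + 10. This has degree ≥ 2, so divide by f(x) over F_19: 4x^2 + 6x + 10 = (4)·(x^2 + 15x + 8) + (3x + 16). Hence a·b ≡ 3x + 16 (mod f). (F_19[x]/(f) is a field with 19^2 = 361 elements since f is irreducible of degree 2.)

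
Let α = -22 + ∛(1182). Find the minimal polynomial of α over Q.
m_α(x) = x^3 + 66x^2 + 1452x + 9466

Set β = α + 22 = ∛(1182), so β^3 = 1182. Then (α + 22)^3 - 1182 = 0, i.e. α is a root of g(x) = (x + 22)^3 - 1182 = x^3 + 66x^2 + 1452x + 9466. Since g(x) = h(x + 22) where h(x) = x^3 - 1182, and h is irreducible over Q (because 1182 is not a perfect cube, so h has no rational root, and a monic cubic with no rational root is irreducible), g is also irreducible (irreducibility is preserved under the substitution x → x + 22). Hence m_α(x) = x^3 + 66x^2 + 1452x + 9466.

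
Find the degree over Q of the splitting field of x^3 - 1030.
[K : Q] = 6

The roots of x^3 - 1030 are ∛1030, ω∛1030, ω^2∛1030 where ω = e^(2πi/3) is a primitive cube root of unity, so K = Q(∛1030, ω). Now [Q(∛1030):Q] = 3 (since 1030 is not a perfect cube, x^3 - 1030 is irreducible) and [Q(ω):Q] = 2. Both 2 and 3 divide [K:Q], and [K:Q] ≤ 3·2 = 6, so [K:Q] = 6. (Equivalently: Q(∛1030) ⊂ R but ω ∉ R, so [K : Q(∛1030)] = 2.)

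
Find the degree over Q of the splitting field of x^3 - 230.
[K : Q] = 6

The roots of x^3 - 230 are ∛230, ω∛230, ω^2∛230 where ω = e^(2πi/3) is a primitive cube root of unity, so K = Q(∛230, ω). Now [Q(∛230):Q] = 3 (since 230 is not a perfect cube, x^3 - 230 is irreducible) and [Q(ω):Q] = 2. Both 2 and 3 divide [K:Q], and [K:Q] ≤ 3·2 = 6, so [K:Q] = 6. (Equivalently: Q(∛230) ⊂ R but ω ∉ R, so [K : Q(∛230)] = 2.)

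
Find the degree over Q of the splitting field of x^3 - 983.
[K : Q] = 6

The roots of x^3 - 983 are ∛983, ω∛983, ω^2∛983 where ω = e^(2πi/3) is a primitive cube root of unity, so K = Q(∛983, ω). Now [Q(∛983):Q] = 3 (since 983 is not a perfect cube, x^3 - 983 is irreducible) and [Q(ω):Q] = 2. Both 2 and 3 divide [K:Q], and [K:Q] ≤ 3·2 = 6, so [K:Q] = 6. (Equivalently: Q(∛983) ⊂ R but ω ∉ R, so [K : Q(∛983)] = 2.)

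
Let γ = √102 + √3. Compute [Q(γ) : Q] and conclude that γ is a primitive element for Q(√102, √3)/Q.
[Q(γ) : Q] = 4 (equivalently, Q(γ) = Q(√102, √3))

Obviously Q(γ) ⊆ Q(√102, √3), and [Q(√102, √3):Q] = 4 (since 102, 3 are distinct squarefree integers > 1 with 306 not a perfect square). To show equality we compute the minimal polynomial of γ. From γ = √102 + √3: γ^2 = 102 + 2√(306) + 3 = 105 + 2√(306), so γ^2 - 105 = 2√(306); squaring, (γ^2 - 105)^2 = 4·306, i.e. γ^4 - 210γ^2 + 11025 - 1224 = 0, i.e. γ^4 - 210γ^2 + 9801 = 0. So γ is a root of x^4 - 210x^2 + 9801. This polynomial is irreducible over Q: it has no rational root (each ±√102 ± √3 is irrational), and any factorization into two quadratics over Q would force √(306) ∈ Q (pairing opposite roots) or √102, √3 ∈ Q (other pairings), all impossible. Hence [Q(γ):Q] = 4 = [Q(√102, √3):Q], so Q(γ) = Q(√102, √3).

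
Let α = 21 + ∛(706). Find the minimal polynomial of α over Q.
m_α(x) = x^3 - 63x^2 + 1323x - 9967

Set β = α - 21 = ∛(706), so β^3 = 706. Then (α - 21)^3 - 706 = 0, i.e. α is a root of g(x) = (x - 21)^3 - 706 = x^3 - 63x^2 + 1323x - 9967. Since g(x) = h(x - 21) where h(x) = x^3 - 706, and h is irreducible over Q (because 706 is not a perfect cube, so h has no rational root, and a monic cubic with no rational root is irreducible), g is also irreducible (irreducibility is preserved under the substitution x → x - 21). Hence m_α(x) = x^3 - 63x^2 + 1323x - 9967.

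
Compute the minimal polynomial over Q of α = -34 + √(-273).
m_α(x) = x^2 + 68x + 1429

From α + 34 = √(-273), squaring gives (α + 34)^2 = -273, i.e. α^2 + 68α + 1156 = -273, so α^2 + 68α + 1429 = 0. The discriminant of x^2 + 68x + 1429 is (68)^2 - 4·(1429) = 4624 - 5716 = -1092, and 4·(-273) is not a perfect square in Q since -273 is squarefree and ≠ 1. Hence x^2 + 68x + 1429 is irreducible over Q and is the minimal polynomial of α.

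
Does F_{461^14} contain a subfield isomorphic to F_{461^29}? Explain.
No: F_{461^29} is not a subfield of F_{461^14}

F_{p^m} embeds in F_{p^n} iff m | n. Here 29 ∤ 14 (since 14 = 0·29 + 14 with remainder 14 ≠ 0), so F_{461^29} is not a subfield of F_{461^14}. Equivalently: if it were, the tower law would give 29 = [F_{461^29}:F_461] dividing [F_{461^14}:F_461] = 14, contradiction.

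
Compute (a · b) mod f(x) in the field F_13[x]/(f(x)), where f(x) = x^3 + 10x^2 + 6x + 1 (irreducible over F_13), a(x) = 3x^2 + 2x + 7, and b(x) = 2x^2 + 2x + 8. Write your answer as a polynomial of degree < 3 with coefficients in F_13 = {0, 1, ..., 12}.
a · b ≡ 12x^2 + 12x + 2 (mod f(x))

Multiply in F_13[x]: a(x)·b(x) = (3x^2 + 2x + 7)·(2x^2 + 2x + 8) = 6x^4 + 10x^3 + 3x^2 + 4x + 4. This has degree ≥ 3, so divide by f(x) over F_13: 6x^4 + 10x^3 + 3x^2 + 4x + 4 = (6x + 2)·(x^3 + 10x^2 + 6x + 1) + (12x^2 + 12x + 2). Hence a·b ≡ 12x^2 + 12x + 2 (mod f). (F_13[x]/(f) is a field with 13^3 = 2197 elements since f is irreducible of degree 3.)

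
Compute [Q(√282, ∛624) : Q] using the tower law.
[Q(√282, ∛624) : Q] = 6

Let L = Q(√282, ∛624). Since Q(√282) ⊂ L and [Q(√282):Q] = 2, the tower law gives 2 | [L:Q]. Likewise Q(∛624) ⊂ L with [Q(∛624):Q] = 3 (because 624 is not a perfect cube), so 3 | [L:Q]. As gcd(2,3) = 1, [L:Q] is divisible by 6. Conversely L is generated over Q by √282 and ∛624, so [L:Q] ≤ 2·3 = 6. Therefore [Q(√282, ∛624) : Q] = 6.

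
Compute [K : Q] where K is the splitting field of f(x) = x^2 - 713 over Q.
[K : Q] = 2

f(x) = x^2 - 713 factors as (x - √713)(x + √713). The splitting field is K = Q(√713). Since 713 is squarefree and > 1, it is not a perfect square, so x^2 - 713 is irreducible over Q and [Q(√713) : Q] = 2. Hence [K : Q] = 2.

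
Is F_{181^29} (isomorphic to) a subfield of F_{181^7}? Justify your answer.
No: F_{181^29} is not a subfield of F_{181^7}

F_{p^m} embeds in F_{p^n} iff m | n. Here 29 ∤ 7 (since 7 = 0·29 + 7 with remainder 7 ≠ 0), so F_{181^29} is not a subfield of F_{181^7}. Equivalently: if it were, the tower law would give 29 = [F_{181^29}:F_181] dividing [F_{181^7}:F_181] = 7, contradiction.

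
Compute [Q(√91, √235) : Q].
[Q(√91, √235) : Q] = 4

[Q(√91):Q] = 2 (min poly x^2 - 91, irreducible since 91 is squarefree > 1). For the top step, suppose √235 ∈ Q(√91), say √235 = c + d√91 with c, d ∈ Q. Squaring: 235 = c^2 + 91d^2 + 2cd√91. Since √91 ∉ Q this forces 2cd = 0. If d = 0 then √235 = c ∈ Q, contradicting 235 squarefree > 1. If c = 0 then 235 = 91d^2, so 91·235 = (91d)^2 is a perfect square in Q — but 91·235 = 21385 is not a perfect square (since 91 and 235 are distinct squarefree integers). Contradiction. Hence √235 ∉ Q(√91), so x^2 - 235 stays irreducible over Q(√91) and [Q(√91, √235) : Q(√91)] = 2. By the tower law, [Q(√91, √235) : Q] = 2 · 2 = 4.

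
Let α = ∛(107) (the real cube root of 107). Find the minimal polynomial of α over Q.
m_α(x) = x^3 - 107

α satisfies α^3 = 107, so x^3 - 107 annihilates α. By the rational root test, a rational root p/q (in lowest terms) of x^3 - 107 would satisfy p^3 = 107 q^3, forcing q = 1 and p^3 = 107; but 107 is not a perfect cube, contradiction. A monic cubic over Q with no rational root is irreducible (any nontrivial factorization would include a linear factor). Hence x^3 - 107 is the minimal polynomial of α, and in particular [Q(α):Q] = 3.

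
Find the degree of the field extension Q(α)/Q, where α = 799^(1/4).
[Q(α):Q] = 4

α is a root of x^4 - 799. By Eisenstein's criterion at the prime p = 17 (which divides the constant term 799 but p^2 = 289 does not, since 799 is squarefree), x^4 - 799 is irreducible over Q. Hence [Q(α):Q] = 4.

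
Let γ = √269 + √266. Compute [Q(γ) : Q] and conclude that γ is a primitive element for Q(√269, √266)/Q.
[Q(γ) : Q] = 4 (equivalently, Q(γ) = Q(√269, √266))

Obviously Q(γ) ⊆ Q(√269, √266), and [Q(√269, √266):Q] = 4 (since 269, 266 are distinct squarefree integers > 1 with 71554 not a perfect square). To show equality we compute the minimal polynomial of γ. From γ = √269 + √266: γ^2 = 269 + 2√(71554) + 266 = 535 + 2√(71554), so γ^2 - 535 = 2√(71554); squaring, (γ^2 - 535)^2 = 4·71554, i.e. γ^4 - 1070γ^2 + 286225 - 286216 = 0, i.e. γ^4 - 1070γ^2 + 9 = 0. So γ is a root of x^4 - 1070x^2 + 9. This polynomial is irreducible over Q: it has no rational root (each ±√269 ± √266 is irrational), and any factorization into two quadratics over Q would force √(71554) ∈ Q (pairing opposite roots) or √269, √266 ∈ Q (other pairings), all impossible. Hence [Q(γ):Q] = 4 = [Q(√269, √266):Q], so Q(γ) = Q(√269, √266).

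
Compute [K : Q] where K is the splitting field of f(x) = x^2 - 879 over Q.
[K : Q] = 2

f(x) = x^2 - 879 factors as (x - √879)(x + √879). The splitting field is K = Q(√879). Since 879 is squarefree and > 1, it is not a perfect square, so x^2 - 879 is irreducible over Q and [Q(√879) : Q] = 2. Hence [K : Q] = 2.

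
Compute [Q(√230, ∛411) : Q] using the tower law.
[Q(√230, ∛411) : Q] = 6

Let L = Q(√230, ∛411). Since Q(√230) ⊂ L and [Q(√230):Q] = 2, the tower law gives 2 | [L:Q]. Likewise Q(∛411) ⊂ L with [Q(∛411):Q] = 3 (because 411 is not a perfect cube), so 3 | [L:Q]. As gcd(2,3) = 1, [L:Q] is divisible by 6. Conversely L is generated over Q by √230 and ∛411, so [L:Q] ≤ 2·3 = 6. Therefore [Q(√230, ∛411) : Q] = 6.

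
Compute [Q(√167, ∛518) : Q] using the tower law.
[Q(√167, ∛518) : Q] = 6

Let L = Q(√167, ∛518). Since Q(√167) ⊂ L and [Q(√167):Q] = 2, the tower law gives 2 | [L:Q]. Likewise Q(∛518) ⊂ L with [Q(∛518):Q] = 3 (because 518 is not a perfect cube), so 3 | [L:Q]. As gcd(2,3) = 1, [L:Q] is divisible by 6. Conversely L is generated over Q by √167 and ∛518, so [L:Q] ≤ 2·3 = 6. Therefore [Q(√167, ∛518) : Q] = 6.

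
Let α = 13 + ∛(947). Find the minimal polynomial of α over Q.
m_α(x) = x^3 - 39x^2 + 507x - 3144

Set β = α - 13 = ∛(947), so β^3 = 947. Then (α - 13)^3 - 947 = 0, i.e. α is a root of g(x) = (x - 13)^3 - 947 = x^3 - 39x^2 + 507x - 3144. Since g(x) = h(x - 13) where h(x) = x^3 - 947, and h is irreducible over Q (because 947 is not a perfect cube, so h has no rational root, and a monic cubic with no rational root is irreducible), g is also irreducible (irreducibility is preserved under the substitution x → x - 13). Hence m_α(x) = x^3 - 39x^2 + 507x - 3144.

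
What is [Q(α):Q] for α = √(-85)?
[Q(α):Q] = 2

[Q(α):Q] equals the degree of the minimal polynomial of α. Here α^2 = -85 and x^2 + 85 is irreducible (d = -85 is squarefree, ≠ 1, hence not a square), so deg(m_α) = 2. Thus [Q(α):Q] = 2.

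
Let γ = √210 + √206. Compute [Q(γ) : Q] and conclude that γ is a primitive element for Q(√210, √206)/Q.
[Q(γ) : Q] = 4 (equivalently, Q(γ) = Q(√210, √206))

Obviously Q(γ) ⊆ Q(√210, √206), and [Q(√210, √206):Q] = 4 (since 210, 206 are distinct squarefree integers > 1 with 43260 not a perfect square). To show equality we compute the minimal polynomial of γ. From γ = √210 + √206: γ^2 = 210 + 2√(43260) + 206 = 416 + 2√(43260), so γ^2 - 416 = 2√(43260); squaring, (γ^2 - 416)^2 = 4·43260, i.e. γ^4 - 832γ^2 + 173056 - 173040 = 0, i.e. γ^4 - 832γ^2 + 16 = 0. So γ is a root of x^4 - 832x^2 + 16. This polynomial is irreducible over Q: it has no rational root (each ±√210 ± √206 is irrational), and any factorization into two quadratics over Q would force √(43260) ∈ Q (pairing opposite roots) or √210, √206 ∈ Q (other pairings), all impossible. Hence [Q(γ):Q] = 4 = [Q(√210, √206):Q], so Q(γ) = Q(√210, √206).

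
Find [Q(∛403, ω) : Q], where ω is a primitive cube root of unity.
[Q(∛403, ω) : Q] = 6

[Q(∛403):Q] = 3 (min poly x^3 - 403, irreducible since 403 is not a perfect cube). [Q(ω):Q] = 2 (min poly x^2 + x + 1). Since Q(∛403) ⊂ R and ω ∉ R, we have ω ∉ Q(∛403), so x^2 + x + 1 remains irreducible over Q(∛403) and [Q(∛403, ω) : Q(∛403)] = 2. By the tower law, [Q(∛403, ω) : Q] = 3 · 2 = 6. (In fact Q(∛403, ω) is the splitting field of x^3 - 403 over Q.)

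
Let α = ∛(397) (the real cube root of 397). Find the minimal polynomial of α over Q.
m_α(x) = x^3 - 397

α satisfies α^3 = 397, so x^3 - 397 annihilates α. By the rational root test, a rational root p/q (in lowest terms) of x^3 - 397 would satisfy p^3 = 397 q^3, forcing q = 1 and p^3 = 397; but 397 is not a perfect cube, contradiction. A monic cubic over Q with no rational root is irreducible (any nontrivial factorization would include a linear factor). Hence x^3 - 397 is the minimal polynomial of α, and in particular [Q(α):Q] = 3.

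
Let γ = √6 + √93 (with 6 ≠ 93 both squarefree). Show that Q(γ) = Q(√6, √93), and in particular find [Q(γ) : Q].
[Q(γ) : Q] = 4 (equivalently, Q(γ) = Q(√6, √93))

Obviously Q(γ) ⊆ Q(√6, √93), and [Q(√6, √93):Q] = 4 (since 6, 93 are distinct squarefree integers > 1 with 558 not a perfect square). To show equality we compute the minimal polynomial of γ. From γ = √6 + √93: γ^2 = 6 + 2√(558) + 93 = 99 + 2√(558), so γ^2 - 99 = 2√(558); squaring, (γ^2 - 99)^2 = 4·558, i.e. γ^4 - 198γ^2 + 9801 - 2232 = 0, i.e. γ^4 - 198γ^2 + 7569 = 0. So γ is a root of x^4 - 198x^2 + 7569. This polynomial is irreducible over Q: it has no rational root (each ±√6 ± √93 is irrational), and any factorization into two quadratics over Q would force √(558) ∈ Q (pairing opposite roots) or √6, √93 ∈ Q (other pairings), all impossible. Hence [Q(γ):Q] = 4 = [Q(√6, √93):Q], so Q(γ) = Q(√6, √93).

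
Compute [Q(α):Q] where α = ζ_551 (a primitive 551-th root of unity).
[Q(α):Q] = 504

The minimal polynomial of ζ_551 over Q is the 551-th cyclotomic polynomial Φ_551(x), which is irreducible over Q and has degree φ(551) = 504. Hence [Q(α):Q] = φ(551) = 504.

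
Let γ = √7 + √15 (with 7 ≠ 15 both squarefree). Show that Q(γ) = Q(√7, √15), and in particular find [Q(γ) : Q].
[Q(γ) : Q] = 4 (equivalently, Q(γ) = Q(√7, √15))

Obviously Q(γ) ⊆ Q(√7, √15), and [Q(√7, √15):Q] = 4 (since 7, 15 are distinct squarefree integers > 1 with 105 not a perfect square). To show equality we compute the minimal polynomial of γ. From γ = √7 + √15: γ^2 = 7 + 2√(105) + 15 = 22 + 2√(105), so γ^2 - 22 = 2√(105); squaring, (γ^2 - 22)^2 = 4·105, i.e. γ^4 - 44γ^2 + 484 - 420 = 0, i.e. γ^4 - 44γ^2 + 64 = 0. So γ is a root of x^4 - 44x^2 + 64. This polynomial is irreducible over Q: it has no rational root (each ±√7 ± √15 is irrational), and any factorization into two quadratics over Q would force √(105) ∈ Q (pairing opposite roots) or √7, √15 ∈ Q (other pairings), all impossible. Hence [Q(γ):Q] = 4 = [Q(√7, √15):Q], so Q(γ) = Q(√7, √15).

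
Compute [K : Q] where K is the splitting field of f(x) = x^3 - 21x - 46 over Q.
[K : Q] = 6

By the rational root test, any rational root of the monic integer polynomial f(x) = x^3 - 21x - 46 must be an integer dividing the constant term -46, i.e. one of ±{1, 2, 23, 46}. Evaluating: f(1) = -66, f(-1) = -26, f(2) = -80, f(-2) = -12, f(23) = 11638, f(-23) = -11730, f(46) = 96324, f(-46) = -96416; none is 0, so f has no rational root and is therefore irreducible over Q (a cubic with no linear factor over a field is irreducible). For an irreducible cubic, the Galois group is A_3 or S_3 according as the discriminant disc(f) = -4a^3 - 27b^2 = -4·(-21)^3 - 27·(-46)^2 = -20088 is or is not a square in Q. Here disc(f) = -20088 is not a perfect square in Q, so the Galois group of f over Q is not contained in A_3 and must be all of S_3. The splitting field has degree |S_3| = 6 over Q, so [K : Q] = 6.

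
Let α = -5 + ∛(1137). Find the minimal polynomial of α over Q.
m_α(x) = x^3 + 15x^2 + 75x - 1012

Set β = α + 5 = ∛(1137), so β^3 = 1137. Then (α + 5)^3 - 1137 = 0, i.e. α is a root of g(x) = (x + 5)^3 - 1137 = x^3 + 15x^2 + 75x - 1012. Since g(x) = h(x + 5) where h(x) = x^3 - 1137, and h is irreducible over Q (because 1137 is not a perfect cube, so h has no rational root, and a monic cubic with no rational root is irreducible), g is also irreducible (irreducibility is preserved under the substitution x → x + 5). Hence m_α(x) = x^3 + 15x^2 + 75x - 1012.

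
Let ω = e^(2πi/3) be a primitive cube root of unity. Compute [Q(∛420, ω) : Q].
[Q(∛420, ω) : Q] = 6

[Q(∛420):Q] = 3 (min poly x^3 - 420, irreducible since 420 is not a perfect cube). [Q(ω):Q] = 2 (min poly x^2 + x + 1). Since Q(∛420) ⊂ R and ω ∉ R, we have ω ∉ Q(∛420), so x^2 + x + 1 remains irreducible over Q(∛420) and [Q(∛420, ω) : Q(∛420)] = 2. By the tower law, [Q(∛420, ω) : Q] = 3 · 2 = 6. (In fact Q(∛420, ω) is the splitting field of x^3 - 420 over Q.)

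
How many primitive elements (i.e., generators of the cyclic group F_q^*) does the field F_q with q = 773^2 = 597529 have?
There are φ(597528) = 193536 primitive elements

F_q^* is cyclic of order q - 1 = 597528. A cyclic group of order m has exactly φ(m) generators. Here m = 597528 = 2^3 · 3^2 · 43 · 193, so the number of primitive elements is φ(597528) = 193536.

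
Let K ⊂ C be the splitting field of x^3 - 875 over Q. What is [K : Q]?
[K : Q] = 6

The roots of x^3 - 875 are ∛875, ω∛875, ω^2∛875 where ω = e^(2πi/3) is a primitive cube root of unity, so K = Q(∛875, ω). Now [Q(∛875):Q] = 3 (since 875 is not a perfect cube, x^3 - 875 is irreducible) and [Q(ω):Q] = 2. Both 2 and 3 divide [K:Q], and [K:Q] ≤ 3·2 = 6, so [K:Q] = 6. (Equivalently: Q(∛875) ⊂ R but ω ∉ R, so [K : Q(∛875)] = 2.)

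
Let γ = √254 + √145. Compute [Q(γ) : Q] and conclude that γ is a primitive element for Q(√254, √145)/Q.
[Q(γ) : Q] = 4 (equivalently, Q(γ) = Q(√254, √145))

Obviously Q(γ) ⊆ Q(√254, √145), and [Q(√254, √145):Q] = 4 (since 254, 145 are distinct squarefree integers > 1 with 36830 not a perfect square). To show equality we compute the minimal polynomial of γ. From γ = √254 + √145: γ^2 = 254 + 2√(36830) + 145 = 399 + 2√(36830), so γ^2 - 399 = 2√(36830); squaring, (γ^2 - 399)^2 = 4·36830, i.e. γ^4 - 798γ^2 + 159201 - 147320 = 0, i.e. γ^4 - 798γ^2 + 11881 = 0. So γ is a root of x^4 - 798x^2 + 11881. This polynomial is irreducible over Q: it has no rational root (each ±√254 ± √145 is irrational), and any factorization into two quadratics over Q would force √(36830) ∈ Q (pairing opposite roots) or √254, √145 ∈ Q (other pairings), all impossible. Hence [Q(γ):Q] = 4 = [Q(√254, √145):Q], so Q(γ) = Q(√254, √145).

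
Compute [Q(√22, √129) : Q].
[Q(√22, √129) : Q] = 4

[Q(√22):Q] = 2 (min poly x^2 - 22, irreducible since 22 is squarefree > 1). For the top step, suppose √129 ∈ Q(√22), say √129 = c + d√22 with c, d ∈ Q. Squaring: 129 = c^2 + 22d^2 + 2cd√22. Since √22 ∉ Q this forces 2cd = 0. If d = 0 then √129 = c ∈ Q, contradicting 129 squarefree > 1. If c = 0 then 129 = 22d^2, so 22·129 = (22d)^2 is a perfect square in Q — but 22·129 = 2838 is not a perfect square (since 22 and 129 are distinct squarefree integers). Contradiction. Hence √129 ∉ Q(√22), so x^2 - 129 stays irreducible over Q(√22) and [Q(√22, √129) : Q(√22)] = 2. By the tower law, [Q(√22, √129) : Q] = 2 · 2 = 4.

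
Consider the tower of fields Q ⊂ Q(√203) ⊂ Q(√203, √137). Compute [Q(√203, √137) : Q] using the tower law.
[Q(√203, √137) : Q] = 4

[Q(√203):Q] = 2 (min poly x^2 - 203, irreducible since 203 is squarefree > 1). For the top step, suppose √137 ∈ Q(√203), say √137 = c + d√203 with c, d ∈ Q. Squaring: 137 = c^2 + 203d^2 + 2cd√203. Since √203 ∉ Q this forces 2cd = 0. If d = 0 then √137 = c ∈ Q, contradicting 137 squarefree > 1. If c = 0 then 137 = 203d^2, so 203·137 = (203d)^2 is a perfect square in Q — but 203·137 = 27811 is not a perfect square (since 203 and 137 are distinct squarefree integers). Contradiction. Hence √137 ∉ Q(√203), so x^2 - 137 stays irreducible over Q(√203) and [Q(√203, √137) : Q(√203)] = 2. By the tower law, [Q(√203, √137) : Q] = 2 · 2 = 4.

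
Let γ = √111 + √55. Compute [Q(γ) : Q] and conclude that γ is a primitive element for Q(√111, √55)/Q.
[Q(γ) : Q] = 4 (equivalently, Q(γ) = Q(√111, √55))

Obviously Q(γ) ⊆ Q(√111, √55), and [Q(√111, √55):Q] = 4 (since 111, 55 are distinct squarefree integers > 1 with 6105 not a perfect square). To show equality we compute the minimal polynomial of γ. From γ = √111 + √55: γ^2 = 111 + 2√(6105) + 55 = 166 + 2√(6105), so γ^2 - 166 = 2√(6105); squaring, (γ^2 - 166)^2 = 4·6105, i.e. γ^4 - 332γ^2 + 27556 - 24420 = 0, i.e. γ^4 - 332γ^2 + 3136 = 0. So γ is a root of x^4 - 332x^2 + 3136. This polynomial is irreducible over Q: it has no rational root (each ±√111 ± √55 is irrational), and any factorization into two quadratics over Q would force √(6105) ∈ Q (pairing opposite roots) or √111, √55 ∈ Q (other pairings), all impossible. Hence [Q(γ):Q] = 4 = [Q(√111, √55):Q], so Q(γ) = Q(√111, √55).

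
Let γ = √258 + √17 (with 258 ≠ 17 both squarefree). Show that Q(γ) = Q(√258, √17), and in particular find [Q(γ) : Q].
[Q(γ) : Q] = 4 (equivalently, Q(γ) = Q(√258, √17))

Obviously Q(γ) ⊆ Q(√258, √17), and [Q(√258, √17):Q] = 4 (since 258, 17 are distinct squarefree integers > 1 with 4386 not a perfect square). To show equality we compute the minimal polynomial of γ. From γ = √258 + √17: γ^2 = 258 + 2√(4386) + 17 = 275 + 2√(4386), so γ^2 - 275 = 2√(4386); squaring, (γ^2 - 275)^2 = 4·4386, i.e. γ^4 - 550γ^2 + 75625 - 17544 = 0, i.e. γ^4 - 550γ^2 + 58081 = 0. So γ is a root of x^4 - 550x^2 + 58081. This polynomial is irreducible over Q: it has no rational root (each ±√258 ± √17 is irrational), and any factorization into two quadratics over Q would force √(4386) ∈ Q (pairing opposite roots) or √258, √17 ∈ Q (other pairings), all impossible. Hence [Q(γ):Q] = 4 = [Q(√258, √17):Q], so Q(γ) = Q(√258, √17).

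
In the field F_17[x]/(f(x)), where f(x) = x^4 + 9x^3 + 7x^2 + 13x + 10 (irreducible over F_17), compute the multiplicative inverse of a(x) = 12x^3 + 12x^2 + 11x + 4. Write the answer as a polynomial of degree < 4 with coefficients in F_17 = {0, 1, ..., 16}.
a(x)^(-1) ≡ 16x^3 + 10x^2 + 12x + 16 (mod f(x))

Since f is irreducible over F_17, F_17[x]/(f) is a field and a(x) ≠ 0 has an inverse. Apply the extended Euclidean algorithm to f(x) and a(x) in F_17[x]: f(x) = (10x + 12)·a(x) + (8x^2 + 11x + 13);  a(x) = (10x + 9)·(8x^2 + 11x + 13) + (3x + 6);  (8x^2 + 11x + 13) = (14x + 4)·(3x + 6) + (6). The last nonzero remainder is the constant 6 = gcd(f, a) in F_17. Back-substituting through the division chain expresses 6 = s(x)·a(x) + t(x)·f(x) with s(x) ≡ 11x^3 + 9x^2 + 4x + 11 (mod f), so (11x^3 + 9x^2 + 4x + 11)·a(x) ≡ 6 (mod f). Multiplying by 6^(-1) ≡ 3 in F_17 gives a(x)^(-1) ≡ 3·(11x^3 + 9x^2 + 4x + 11) ≡ 16x^3 + 10x^2 + 12x + 16 (mod f). Check: (12x^3 + 12x^2 + 11x + 4)·(16x^3 + 10x^2 + 12x + 16) = 5x^6 + 6x^5 + 15x^4 + 7x^2 + 3x + 13 ≡ 1 (mod x^4 + 9x^3 + 7x^2 + 13x + 10).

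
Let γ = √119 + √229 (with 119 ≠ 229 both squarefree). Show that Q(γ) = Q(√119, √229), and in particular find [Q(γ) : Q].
[Q(γ) : Q] = 4 (equivalently, Q(γ) = Q(√119, √229))

Obviously Q(γ) ⊆ Q(√119, √229), and [Q(√119, √229):Q] = 4 (since 119, 229 are distinct squarefree integers > 1 with 27251 not a perfect square). To show equality we compute the minimal polynomial of γ. From γ = √119 + √229: γ^2 = 119 + 2√(27251) + 229 = 348 + 2√(27251), so γ^2 - 348 = 2√(27251); squaring, (γ^2 - 348)^2 = 4·27251, i.e. γ^4 - 696γ^2 + 121104 - 109004 = 0, i.e. γ^4 - 696γ^2 + 12100 = 0. So γ is a root of x^4 - 696x^2 + 12100. This polynomial is irreducible over Q: it has no rational root (each ±√119 ± √229 is irrational), and any factorization into two quadratics over Q would force √(27251) ∈ Q (pairing opposite roots) or √119, √229 ∈ Q (other pairings), all impossible. Hence [Q(γ):Q] = 4 = [Q(√119, √229):Q], so Q(γ) = Q(√119, √229).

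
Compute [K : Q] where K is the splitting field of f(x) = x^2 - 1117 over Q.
[K : Q] = 2

f(x) = x^2 - 1117 factors as (x - √1117)(x + √1117). The splitting field is K = Q(√1117). Since 1117 is squarefree and > 1, it is not a perfect square, so x^2 - 1117 is irreducible over Q and [Q(√1117) : Q] = 2. Hence [K : Q] = 2.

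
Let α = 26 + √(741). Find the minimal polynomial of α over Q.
m_α(x) = x^2 - 52x - 65

From α - 26 = √(741), squaring gives (α - 26)^2 = 741, i.e. α^2 - 52α + 676 = 741, so α^2 - 52α - 65 = 0. The discriminant of x^2 - 52x - 65 is (-52)^2 - 4·(-65) = 2704 + 260 = 2964, and 4·(741) is not a perfect square in Q since 741 is squarefree and ≠ 1. Hence x^2 - 52x - 65 is irreducible over Q and is the minimal polynomial of α.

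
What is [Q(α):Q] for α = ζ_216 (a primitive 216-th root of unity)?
[Q(α):Q] = 72

The minimal polynomial of ζ_216 over Q is the 216-th cyclotomic polynomial Φ_216(x), which is irreducible over Q and has degree φ(216) = 72. Hence [Q(α):Q] = φ(216) = 72.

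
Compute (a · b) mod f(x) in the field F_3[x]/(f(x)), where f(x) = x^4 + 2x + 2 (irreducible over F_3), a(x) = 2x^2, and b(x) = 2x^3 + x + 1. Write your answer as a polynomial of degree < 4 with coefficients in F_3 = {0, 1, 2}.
a · b ≡ 2x^3 + x (mod f(x))

Multiply in F_3[x]: a(x)·b(x) = (2x^2)·(2x^3 + x + 1) = x^5 + 2x^3 + 2x^2. This has degree ≥ 4, so divide by f(x) over F_3: x^5 + 2x^3 + 2x^2 = (x)·(x^4 + 2x + 2) + (2x^3 + x). Hence a·b ≡ 2x^3 + x (mod f). (F_3[x]/(f) is a field with 3^4 = 81 elements since f is irreducible of degree 4.)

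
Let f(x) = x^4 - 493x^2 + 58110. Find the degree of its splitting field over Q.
[K : Q] = 4

Solving the quadratic in x^2: x^2 = (493 ± √(493^2 - 4·58110))/2 = (493 ± √10609)/2 = (493 ± 103)/2, giving x^2 = 298 or x^2 = 195. So f(x) = (x^2 - 298)(x^2 - 195) and the roots of f are ±√298, ±√195. Hence the splitting field is K = Q(√298, √195). Since 298 and 195 are distinct squarefree integers > 1, their product 58110 is not a perfect square, so √195 ∉ Q(√298). By the tower law [K:Q] = [Q(√298,√195):Q(√298)] · [Q(√298):Q] = 2 · 2 = 4.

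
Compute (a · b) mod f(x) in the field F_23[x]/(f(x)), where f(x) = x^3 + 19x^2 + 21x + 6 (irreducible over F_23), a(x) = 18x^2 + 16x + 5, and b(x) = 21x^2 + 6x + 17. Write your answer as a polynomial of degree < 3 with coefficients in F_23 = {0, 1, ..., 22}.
a · b ≡ 2x^2 + 14x + 10 (mod f(x))

Multiply in F_23[x]: a(x)·b(x) = (18x^2 + 16x + 5)·(21x^2 + 6x + 17) = 10x^4 + 7x^3 + x^2 + 3x + 16. This has degree ≥ 3, so divide by f(x) over F_23: 10x^4 + 7x^3 + x^2 + 3x + 16 = (10x + 1)·(x^3 + 19x^2 + 21x + 6) + (2x^2 + 14x + 10). Hence a·b ≡ 2x^2 + 14x + 10 (mod f). (F_23[x]/(f) is a field with 23^3 = 12167 elements since f is irreducible of degree 3.)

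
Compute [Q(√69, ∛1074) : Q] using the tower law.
[Q(√69, ∛1074) : Q] = 6

Let L = Q(√69, ∛1074). Since Q(√69) ⊂ L and [Q(√69):Q] = 2, the tower law gives 2 | [L:Q]. Likewise Q(∛1074) ⊂ L with [Q(∛1074):Q] = 3 (because 1074 is not a perfect cube), so 3 | [L:Q]. As gcd(2,3) = 1, [L:Q] is divisible by 6. Conversely L is generated over Q by √69 and ∛1074, so [L:Q] ≤ 2·3 = 6. Therefore [Q(√69, ∛1074) : Q] = 6.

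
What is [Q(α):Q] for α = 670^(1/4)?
[Q(α):Q] = 4

α is a root of x^4 - 670. By Eisenstein's criterion at the prime p = 2 (which divides the constant term 670 but p^2 = 4 does not, since 670 is squarefree), x^4 - 670 is irreducible over Q. Hence [Q(α):Q] = 4.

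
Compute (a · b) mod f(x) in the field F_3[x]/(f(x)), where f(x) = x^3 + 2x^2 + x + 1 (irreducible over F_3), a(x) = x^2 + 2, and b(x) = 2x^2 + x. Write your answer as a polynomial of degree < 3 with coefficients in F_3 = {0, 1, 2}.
a · b ≡ 2x^2 (mod f(x))

Multiply in F_3[x]: a(x)·b(x) = (x^2 + 2)·(2x^2 + x) = 2x^4 + x^3 + x^2 + 2x. This has degree ≥ 3, so divide by f(x) over F_3: 2x^4 + x^3 + x^2 + 2x = (2x)·(x^3 + 2x^2 + x + 1) + (2x^2). Hence a·b ≡ 2x^2 (mod f). (F_3[x]/(f) is a field with 3^3 = 27 elements since f is irreducible of degree 3.)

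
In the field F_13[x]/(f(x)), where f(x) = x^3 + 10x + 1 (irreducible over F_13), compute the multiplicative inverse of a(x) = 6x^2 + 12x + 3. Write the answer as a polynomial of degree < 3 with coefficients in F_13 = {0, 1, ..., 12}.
a(x)^(-1) ≡ 11x^2 + 8x + 4 (mod f(x))

Since f is irreducible over F_13, F_13[x]/(f) is a field and a(x) ≠ 0 has an inverse. Apply the extended Euclidean algorithm to f(x) and a(x) in F_13[x]: f(x) = (11x + 4)·a(x) + (7x + 2);  a(x) = (12x + 2)·(7x + 2) + (12). The last nonzero remainder is the constant 12 = gcd(f, a) in F_13. Back-substituting through the division chain expresses 12 = s(x)·a(x) + t(x)·f(x) with s(x) ≡ 2x^2 + 5x + 9 (mod f), so (2x^2 + 5x + 9)·a(x) ≡ 12 (mod f). Multiplying by 12^(-1) ≡ 12 in F_13 gives a(x)^(-1) ≡ 12·(2x^2 + 5x + 9) ≡ 11x^2 + 8x + 4 (mod f). Check: (6x^2 + 12x + 3)·(11x^2 + 8x + 4) = x^4 + 11x^3 + 10x^2 + 7x + 12 ≡ 1 (mod x^3 + 10x + 1).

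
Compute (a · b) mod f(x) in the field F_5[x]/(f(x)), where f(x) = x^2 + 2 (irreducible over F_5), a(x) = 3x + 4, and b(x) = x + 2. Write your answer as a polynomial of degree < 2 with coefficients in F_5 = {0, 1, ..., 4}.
a · b ≡ 2 (mod f(x))

Multiply in F_5[x]: a(x)·b(x) = (3x + 4)·(x + 2) = 3x^2 + 3. This has degree ≥ 2, so divide by f(x) over F_5: 3x^2 + 3 = (3)·(x^2 + 2) + (2). Hence a·b ≡ 2 (mod f). (F_5[x]/(f) is a field with 5^2 = 25 elements since f is irreducible of degree 2.)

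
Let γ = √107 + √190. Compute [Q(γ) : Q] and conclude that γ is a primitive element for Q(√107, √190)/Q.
[Q(γ) : Q] = 4 (equivalently, Q(γ) = Q(√107, √190))

Obviously Q(γ) ⊆ Q(√107, √190), and [Q(√107, √190):Q] = 4 (since 107, 190 are distinct squarefree integers > 1 with 20330 not a perfect square). To show equality we compute the minimal polynomial of γ. From γ = √107 + √190: γ^2 = 107 + 2√(20330) + 190 = 297 + 2√(20330), so γ^2 - 297 = 2√(20330); squaring, (γ^2 - 297)^2 = 4·20330, i.e. γ^4 - 594γ^2 + 88209 - 81320 = 0, i.e. γ^4 - 594γ^2 + 6889 = 0. So γ is a root of x^4 - 594x^2 + 6889. This polynomial is irreducible over Q: it has no rational root (each ±√107 ± √190 is irrational), and any factorization into two quadratics over Q would force √(20330) ∈ Q (pairing opposite roots) or √107, √190 ∈ Q (other pairings), all impossible. Hence [Q(γ):Q] = 4 = [Q(√107, √190):Q], so Q(γ) = Q(√107, √190).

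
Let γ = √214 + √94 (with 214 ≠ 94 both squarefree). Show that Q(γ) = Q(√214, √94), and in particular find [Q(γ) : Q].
[Q(γ) : Q] = 4 (equivalently, Q(γ) = Q(√214, √94))

Obviously Q(γ) ⊆ Q(√214, √94), and [Q(√214, √94):Q] = 4 (since 214, 94 are distinct squarefree integers > 1 with 20116 not a perfect square). To show equality we compute the minimal polynomial of γ. From γ = √214 + √94: γ^2 = 214 + 2√(20116) + 94 = 308 + 2√(20116), so γ^2 - 308 = 2√(20116); squaring, (γ^2 - 308)^2 = 4·20116, i.e. γ^4 - 616γ^2 + 94864 - 80464 = 0, i.e. γ^4 - 616γ^2 + 14400 = 0. So γ is a root of x^4 - 616x^2 + 14400. This polynomial is irreducible over Q: it has no rational root (each ±√214 ± √94 is irrational), and any factorization into two quadratics over Q would force √(20116) ∈ Q (pairing opposite roots) or √214, √94 ∈ Q (other pairings), all impossible. Hence [Q(γ):Q] = 4 = [Q(√214, √94):Q], so Q(γ) = Q(√214, √94).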